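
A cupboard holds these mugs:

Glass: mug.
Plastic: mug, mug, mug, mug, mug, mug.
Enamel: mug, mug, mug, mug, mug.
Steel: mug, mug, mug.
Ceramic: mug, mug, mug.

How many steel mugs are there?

3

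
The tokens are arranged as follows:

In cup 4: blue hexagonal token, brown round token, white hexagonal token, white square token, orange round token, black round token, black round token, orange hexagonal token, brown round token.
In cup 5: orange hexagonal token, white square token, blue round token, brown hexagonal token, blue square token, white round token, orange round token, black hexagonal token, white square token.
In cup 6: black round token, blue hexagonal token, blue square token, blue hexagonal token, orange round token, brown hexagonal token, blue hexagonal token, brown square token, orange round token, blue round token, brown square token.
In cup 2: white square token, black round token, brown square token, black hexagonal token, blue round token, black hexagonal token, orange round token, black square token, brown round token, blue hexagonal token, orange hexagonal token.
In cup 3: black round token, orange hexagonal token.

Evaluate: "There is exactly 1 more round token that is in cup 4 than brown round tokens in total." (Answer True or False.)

round tokens in cup 4: 5.
brown round tokens: 3.
The claim requires 5 − 3 (= 2) to equal 1, which does not hold.

False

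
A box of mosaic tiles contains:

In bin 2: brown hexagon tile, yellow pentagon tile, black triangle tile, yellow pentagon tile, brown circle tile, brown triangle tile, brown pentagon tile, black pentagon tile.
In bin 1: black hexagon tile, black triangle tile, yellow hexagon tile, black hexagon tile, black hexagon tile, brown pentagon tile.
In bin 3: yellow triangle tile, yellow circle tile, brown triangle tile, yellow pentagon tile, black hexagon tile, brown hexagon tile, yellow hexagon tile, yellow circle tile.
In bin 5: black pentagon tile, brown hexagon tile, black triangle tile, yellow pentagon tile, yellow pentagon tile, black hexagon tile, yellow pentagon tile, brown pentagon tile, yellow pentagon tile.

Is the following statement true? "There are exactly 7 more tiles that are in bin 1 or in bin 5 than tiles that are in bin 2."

True

There are 15 tiles in bin 1 or in bin 5.
There are 8 tiles in bin 2.
The claim requires 15 − 8 (= 7) to equal 7, which holds.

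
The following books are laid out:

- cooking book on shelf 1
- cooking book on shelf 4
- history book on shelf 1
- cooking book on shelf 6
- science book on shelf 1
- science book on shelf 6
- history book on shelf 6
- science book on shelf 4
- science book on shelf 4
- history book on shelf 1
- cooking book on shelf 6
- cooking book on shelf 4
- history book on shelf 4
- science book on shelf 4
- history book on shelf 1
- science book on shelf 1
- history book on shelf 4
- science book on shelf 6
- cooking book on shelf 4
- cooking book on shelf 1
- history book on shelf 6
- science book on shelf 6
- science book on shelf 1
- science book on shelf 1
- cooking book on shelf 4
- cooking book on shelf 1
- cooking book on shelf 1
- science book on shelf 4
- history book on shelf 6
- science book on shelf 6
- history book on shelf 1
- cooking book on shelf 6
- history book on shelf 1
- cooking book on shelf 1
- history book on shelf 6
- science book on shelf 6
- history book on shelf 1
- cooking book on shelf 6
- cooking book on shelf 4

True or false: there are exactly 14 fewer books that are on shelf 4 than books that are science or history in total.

True

|books on shelf 4| = 11.
|books that are science or history| = 25.
The claim requires 25 − 11 (= 14) to equal 14, which holds.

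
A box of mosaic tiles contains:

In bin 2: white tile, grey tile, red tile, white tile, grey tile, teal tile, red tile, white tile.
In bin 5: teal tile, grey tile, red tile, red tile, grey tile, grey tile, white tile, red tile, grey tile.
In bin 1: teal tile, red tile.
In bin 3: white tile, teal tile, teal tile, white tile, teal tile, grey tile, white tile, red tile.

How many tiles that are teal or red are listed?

red: 7; teal: 6; together 7 + 6 = 13.

13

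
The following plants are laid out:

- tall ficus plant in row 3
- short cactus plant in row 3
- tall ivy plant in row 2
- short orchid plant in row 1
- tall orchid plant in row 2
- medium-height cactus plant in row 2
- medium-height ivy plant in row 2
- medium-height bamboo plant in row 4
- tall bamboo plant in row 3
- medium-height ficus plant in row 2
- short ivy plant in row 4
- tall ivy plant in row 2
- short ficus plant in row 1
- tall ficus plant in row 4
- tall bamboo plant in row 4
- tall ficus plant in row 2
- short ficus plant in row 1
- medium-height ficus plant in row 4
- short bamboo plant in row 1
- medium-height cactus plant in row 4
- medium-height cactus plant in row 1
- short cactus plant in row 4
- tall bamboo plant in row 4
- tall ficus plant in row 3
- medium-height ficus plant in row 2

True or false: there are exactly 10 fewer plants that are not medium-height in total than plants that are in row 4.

|plants that are not medium-height| = 17.
|plants in row 4| = 8.
The claim requires 8 − 17 (= -9) to equal 10, which does not hold.

False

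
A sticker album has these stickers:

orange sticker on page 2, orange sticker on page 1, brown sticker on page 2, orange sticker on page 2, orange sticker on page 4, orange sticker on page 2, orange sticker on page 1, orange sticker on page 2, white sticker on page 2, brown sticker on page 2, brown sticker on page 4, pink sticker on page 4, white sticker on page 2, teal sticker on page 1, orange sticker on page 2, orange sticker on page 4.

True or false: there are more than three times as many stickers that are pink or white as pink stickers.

False

There are 3 stickers that are pink or white.
There is 1 pink sticker.
The claim requires 3 > 3 × 1 = 3, which does not hold.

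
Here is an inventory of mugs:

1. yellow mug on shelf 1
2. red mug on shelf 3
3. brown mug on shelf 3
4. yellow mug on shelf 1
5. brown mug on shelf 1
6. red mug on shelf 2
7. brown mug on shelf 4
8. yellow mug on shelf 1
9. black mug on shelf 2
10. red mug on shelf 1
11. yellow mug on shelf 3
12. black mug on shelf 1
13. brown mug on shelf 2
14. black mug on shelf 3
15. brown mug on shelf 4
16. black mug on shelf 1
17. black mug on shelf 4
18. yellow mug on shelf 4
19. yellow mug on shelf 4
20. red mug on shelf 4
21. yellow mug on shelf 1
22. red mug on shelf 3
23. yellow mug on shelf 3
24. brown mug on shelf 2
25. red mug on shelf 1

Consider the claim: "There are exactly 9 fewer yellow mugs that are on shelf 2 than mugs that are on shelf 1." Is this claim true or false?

|yellow mugs on shelf 2| = 0.
|mugs on shelf 1| = 9.
The claim requires 9 − 0 (= 9) to equal 9, which holds.

True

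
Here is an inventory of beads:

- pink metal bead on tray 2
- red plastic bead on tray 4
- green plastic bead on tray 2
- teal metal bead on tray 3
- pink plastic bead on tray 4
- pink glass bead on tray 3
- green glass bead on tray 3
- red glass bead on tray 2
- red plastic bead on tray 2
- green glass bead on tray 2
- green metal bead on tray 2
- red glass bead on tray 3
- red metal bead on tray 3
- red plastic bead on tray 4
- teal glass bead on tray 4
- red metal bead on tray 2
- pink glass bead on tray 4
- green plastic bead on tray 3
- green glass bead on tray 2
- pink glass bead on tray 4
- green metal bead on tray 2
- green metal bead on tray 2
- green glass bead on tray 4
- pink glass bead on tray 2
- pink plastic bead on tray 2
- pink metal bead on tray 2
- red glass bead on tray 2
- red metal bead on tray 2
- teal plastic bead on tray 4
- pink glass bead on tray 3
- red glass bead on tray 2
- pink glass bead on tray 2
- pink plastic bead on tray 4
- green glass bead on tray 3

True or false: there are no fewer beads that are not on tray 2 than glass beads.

True

|beads that are not on tray 2| = 17.
|glass beads| = 16.
The claim requires 17 ≥ 16, which holds.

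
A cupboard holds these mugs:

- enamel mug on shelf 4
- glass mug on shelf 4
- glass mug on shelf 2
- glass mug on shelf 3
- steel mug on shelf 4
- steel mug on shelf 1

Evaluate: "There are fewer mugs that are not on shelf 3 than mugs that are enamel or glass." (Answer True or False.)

mugs that are not on shelf 3: 5.
mugs that are enamel or glass: 4.
The claim requires 5 < 4, which does not hold.

False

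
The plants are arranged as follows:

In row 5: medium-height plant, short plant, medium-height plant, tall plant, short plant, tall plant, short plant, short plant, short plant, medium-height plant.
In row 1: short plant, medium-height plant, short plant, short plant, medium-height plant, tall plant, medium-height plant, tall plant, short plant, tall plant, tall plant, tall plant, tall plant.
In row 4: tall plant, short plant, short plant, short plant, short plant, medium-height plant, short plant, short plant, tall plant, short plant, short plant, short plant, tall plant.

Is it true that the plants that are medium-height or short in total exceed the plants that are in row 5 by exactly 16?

False

|plants that are medium-height or short| = 25.
|plants in row 5| = 10.
The claim requires 25 − 10 (= 15) to equal 16, which does not hold.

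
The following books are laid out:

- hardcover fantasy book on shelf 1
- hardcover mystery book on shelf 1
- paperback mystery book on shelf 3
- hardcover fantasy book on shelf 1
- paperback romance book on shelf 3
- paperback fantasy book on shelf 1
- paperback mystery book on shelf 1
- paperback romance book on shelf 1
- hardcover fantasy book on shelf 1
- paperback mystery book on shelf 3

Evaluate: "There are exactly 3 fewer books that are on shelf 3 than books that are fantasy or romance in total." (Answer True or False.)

|books on shelf 3| = 3.
|books that are fantasy or romance| = 6.
The claim requires 6 − 3 (= 3) to equal 3, which holds.

True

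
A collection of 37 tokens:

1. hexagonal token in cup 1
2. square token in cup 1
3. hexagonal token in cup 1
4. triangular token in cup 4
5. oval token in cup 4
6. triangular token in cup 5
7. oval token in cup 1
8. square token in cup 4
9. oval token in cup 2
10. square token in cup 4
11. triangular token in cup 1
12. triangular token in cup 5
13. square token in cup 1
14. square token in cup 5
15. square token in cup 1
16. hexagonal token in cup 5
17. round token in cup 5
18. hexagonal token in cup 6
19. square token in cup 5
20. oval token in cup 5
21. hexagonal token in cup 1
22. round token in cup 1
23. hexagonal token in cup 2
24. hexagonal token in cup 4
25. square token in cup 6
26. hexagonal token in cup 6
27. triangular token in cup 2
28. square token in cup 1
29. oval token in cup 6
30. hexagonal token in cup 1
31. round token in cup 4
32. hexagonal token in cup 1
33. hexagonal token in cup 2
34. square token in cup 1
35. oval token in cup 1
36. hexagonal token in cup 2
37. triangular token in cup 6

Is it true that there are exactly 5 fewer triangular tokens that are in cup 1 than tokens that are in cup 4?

True

There is 1 triangular token in cup 1.
There are 6 tokens in cup 4.
The claim requires 6 − 1 (= 5) to equal 5, which holds.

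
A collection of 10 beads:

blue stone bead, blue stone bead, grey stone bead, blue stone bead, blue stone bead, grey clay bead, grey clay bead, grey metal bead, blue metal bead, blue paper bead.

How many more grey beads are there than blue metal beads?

3

grey beads: 4.
blue metal beads: 1.
4 − 1 = 3.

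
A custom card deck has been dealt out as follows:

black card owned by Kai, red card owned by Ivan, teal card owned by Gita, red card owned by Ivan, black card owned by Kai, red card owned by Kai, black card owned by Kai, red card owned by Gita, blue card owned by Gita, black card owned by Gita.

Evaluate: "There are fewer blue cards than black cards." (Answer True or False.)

True

|blue cards| = 1.
|black cards| = 4.
The claim requires 1 < 4, which holds.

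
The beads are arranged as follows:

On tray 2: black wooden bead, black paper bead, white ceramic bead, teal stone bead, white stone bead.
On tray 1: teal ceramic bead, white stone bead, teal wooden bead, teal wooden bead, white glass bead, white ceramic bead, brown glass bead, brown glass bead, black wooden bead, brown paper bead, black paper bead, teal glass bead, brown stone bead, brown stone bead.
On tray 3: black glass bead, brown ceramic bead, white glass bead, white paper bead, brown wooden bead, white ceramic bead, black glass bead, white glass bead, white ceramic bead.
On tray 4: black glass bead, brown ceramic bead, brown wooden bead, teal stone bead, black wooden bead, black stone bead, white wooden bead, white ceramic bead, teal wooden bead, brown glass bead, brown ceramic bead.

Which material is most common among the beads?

glass

Counts by material: glass 10, ceramic 9, wooden 9, stone 7, paper 4.
The maximum is 10, held uniquely by glass.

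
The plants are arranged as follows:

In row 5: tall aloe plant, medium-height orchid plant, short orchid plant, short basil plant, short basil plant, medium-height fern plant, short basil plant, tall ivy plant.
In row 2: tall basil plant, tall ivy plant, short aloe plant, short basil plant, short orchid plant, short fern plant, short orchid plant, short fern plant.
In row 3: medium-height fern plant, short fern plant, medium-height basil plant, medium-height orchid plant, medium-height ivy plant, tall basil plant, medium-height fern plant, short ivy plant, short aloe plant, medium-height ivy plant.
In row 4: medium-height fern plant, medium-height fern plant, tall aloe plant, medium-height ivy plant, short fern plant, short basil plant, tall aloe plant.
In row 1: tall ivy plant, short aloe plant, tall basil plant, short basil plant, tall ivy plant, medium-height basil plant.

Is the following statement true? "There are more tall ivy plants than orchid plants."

False

|tall ivy plants| = 4.
|orchid plants| = 5.
The claim requires 4 > 5, which does not hold.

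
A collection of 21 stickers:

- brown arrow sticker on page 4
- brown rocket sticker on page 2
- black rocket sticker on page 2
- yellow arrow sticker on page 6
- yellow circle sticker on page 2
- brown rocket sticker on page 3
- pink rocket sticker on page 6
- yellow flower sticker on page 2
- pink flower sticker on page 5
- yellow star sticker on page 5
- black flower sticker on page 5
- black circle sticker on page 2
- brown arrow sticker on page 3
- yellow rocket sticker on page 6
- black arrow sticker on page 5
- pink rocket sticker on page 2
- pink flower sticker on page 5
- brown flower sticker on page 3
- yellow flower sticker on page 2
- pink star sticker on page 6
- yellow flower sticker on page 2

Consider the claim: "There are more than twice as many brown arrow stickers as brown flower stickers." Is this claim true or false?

|brown arrow stickers| = 2.
|brown flower stickers| = 1.
The claim requires 2 > 2 × 1 = 2, which does not hold.

False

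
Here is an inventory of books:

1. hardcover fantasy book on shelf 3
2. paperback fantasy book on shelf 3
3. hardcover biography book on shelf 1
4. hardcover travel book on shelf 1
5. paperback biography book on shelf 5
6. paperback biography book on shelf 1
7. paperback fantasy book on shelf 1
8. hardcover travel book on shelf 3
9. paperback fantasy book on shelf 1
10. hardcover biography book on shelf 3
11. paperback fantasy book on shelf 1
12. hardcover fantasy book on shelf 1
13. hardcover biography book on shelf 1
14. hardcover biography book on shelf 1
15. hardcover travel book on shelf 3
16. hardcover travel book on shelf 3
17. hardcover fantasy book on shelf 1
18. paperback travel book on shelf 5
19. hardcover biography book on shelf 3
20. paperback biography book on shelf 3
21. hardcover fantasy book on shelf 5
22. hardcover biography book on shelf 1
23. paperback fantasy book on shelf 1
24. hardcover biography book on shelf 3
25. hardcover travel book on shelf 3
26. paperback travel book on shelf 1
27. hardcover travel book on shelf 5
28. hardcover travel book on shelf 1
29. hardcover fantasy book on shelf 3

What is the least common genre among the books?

travel

Counts by genre: fantasy 10, biography 10, travel 9.
The minimum is 9, held uniquely by travel.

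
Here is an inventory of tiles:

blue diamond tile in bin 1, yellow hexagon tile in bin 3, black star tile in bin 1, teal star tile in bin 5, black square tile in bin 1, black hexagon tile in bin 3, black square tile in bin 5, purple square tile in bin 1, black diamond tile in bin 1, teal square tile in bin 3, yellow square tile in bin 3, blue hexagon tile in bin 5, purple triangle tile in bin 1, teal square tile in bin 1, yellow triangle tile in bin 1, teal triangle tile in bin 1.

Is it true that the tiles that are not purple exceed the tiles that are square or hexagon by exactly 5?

True

|tiles that are not purple| = 14.
|tiles that are square or hexagon| = 9.
The claim requires 14 − 9 (= 5) to equal 5, which holds.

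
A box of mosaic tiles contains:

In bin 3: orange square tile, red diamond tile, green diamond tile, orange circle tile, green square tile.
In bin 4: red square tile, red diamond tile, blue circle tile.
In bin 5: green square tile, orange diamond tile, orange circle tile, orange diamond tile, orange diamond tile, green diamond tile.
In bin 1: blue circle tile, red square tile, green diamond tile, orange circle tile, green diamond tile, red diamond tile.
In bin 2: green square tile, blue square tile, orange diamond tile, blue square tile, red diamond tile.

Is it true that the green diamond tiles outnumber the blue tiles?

False

There are 4 green diamond tiles.
There are 4 blue tiles.
The claim requires 4 > 4, which does not hold.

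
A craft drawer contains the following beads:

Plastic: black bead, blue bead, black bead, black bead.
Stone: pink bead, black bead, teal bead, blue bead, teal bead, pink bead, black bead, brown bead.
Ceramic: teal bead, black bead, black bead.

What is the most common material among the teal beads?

stone

Counts by material (restricted to teal beads): stone 2, ceramic 1.
The maximum is 2, held uniquely by stone.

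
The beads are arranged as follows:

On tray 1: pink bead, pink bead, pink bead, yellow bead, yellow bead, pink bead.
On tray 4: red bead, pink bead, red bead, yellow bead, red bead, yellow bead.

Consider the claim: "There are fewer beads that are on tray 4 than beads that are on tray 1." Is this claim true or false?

False

|beads on tray 4| = 6.
|beads on tray 1| = 6.
The claim requires 6 < 6, which does not hold.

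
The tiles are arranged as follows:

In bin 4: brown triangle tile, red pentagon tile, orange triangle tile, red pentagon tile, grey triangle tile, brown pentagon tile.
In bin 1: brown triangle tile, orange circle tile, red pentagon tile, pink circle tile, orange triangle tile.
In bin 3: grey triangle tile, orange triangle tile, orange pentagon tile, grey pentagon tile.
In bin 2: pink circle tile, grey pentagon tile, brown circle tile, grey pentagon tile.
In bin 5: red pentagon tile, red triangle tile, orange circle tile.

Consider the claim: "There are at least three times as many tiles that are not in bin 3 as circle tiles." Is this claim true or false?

There are 18 tiles that are not in bin 3.
There are 5 circle tiles.
The claim requires 18 ≥ 3 × 5 = 15, which holds.

True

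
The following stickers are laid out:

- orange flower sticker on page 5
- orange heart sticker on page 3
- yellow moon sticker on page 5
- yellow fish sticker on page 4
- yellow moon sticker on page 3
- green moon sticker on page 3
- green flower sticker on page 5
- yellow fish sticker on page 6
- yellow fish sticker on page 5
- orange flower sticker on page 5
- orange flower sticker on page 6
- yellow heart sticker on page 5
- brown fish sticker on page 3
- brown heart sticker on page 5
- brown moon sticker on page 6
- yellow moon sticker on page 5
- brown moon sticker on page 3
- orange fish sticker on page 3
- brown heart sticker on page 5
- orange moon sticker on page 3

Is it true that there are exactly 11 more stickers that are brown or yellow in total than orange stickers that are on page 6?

stickers that are brown or yellow: 12.
orange stickers on page 6: 1.
The claim requires 12 − 1 (= 11) to equal 11, which holds.

True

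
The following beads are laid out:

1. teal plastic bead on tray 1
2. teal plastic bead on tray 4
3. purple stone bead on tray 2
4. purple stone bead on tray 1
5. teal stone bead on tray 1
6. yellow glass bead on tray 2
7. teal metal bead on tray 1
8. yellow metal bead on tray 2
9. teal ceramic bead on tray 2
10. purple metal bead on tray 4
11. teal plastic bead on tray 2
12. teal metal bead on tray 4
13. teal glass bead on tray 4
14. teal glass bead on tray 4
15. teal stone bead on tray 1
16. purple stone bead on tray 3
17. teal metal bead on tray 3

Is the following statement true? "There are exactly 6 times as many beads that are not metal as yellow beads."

There are 12 beads that are not metal.
There are 2 yellow beads.
The claim requires 12 = 6 × 2 = 12, which holds.

True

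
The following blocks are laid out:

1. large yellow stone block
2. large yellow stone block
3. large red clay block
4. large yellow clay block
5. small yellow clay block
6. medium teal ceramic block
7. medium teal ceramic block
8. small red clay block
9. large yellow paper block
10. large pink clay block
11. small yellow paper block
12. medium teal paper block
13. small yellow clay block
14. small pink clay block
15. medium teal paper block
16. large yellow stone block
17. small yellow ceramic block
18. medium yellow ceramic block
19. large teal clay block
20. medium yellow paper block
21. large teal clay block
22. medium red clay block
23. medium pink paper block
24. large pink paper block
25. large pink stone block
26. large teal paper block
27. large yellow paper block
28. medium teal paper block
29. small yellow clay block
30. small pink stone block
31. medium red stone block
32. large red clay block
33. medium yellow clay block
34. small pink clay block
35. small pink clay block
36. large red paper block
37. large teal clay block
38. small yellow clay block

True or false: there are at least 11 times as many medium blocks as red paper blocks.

True

There are 11 medium blocks.
There is 1 red paper block.
The claim requires 11 ≥ 11 × 1 = 11, which holds.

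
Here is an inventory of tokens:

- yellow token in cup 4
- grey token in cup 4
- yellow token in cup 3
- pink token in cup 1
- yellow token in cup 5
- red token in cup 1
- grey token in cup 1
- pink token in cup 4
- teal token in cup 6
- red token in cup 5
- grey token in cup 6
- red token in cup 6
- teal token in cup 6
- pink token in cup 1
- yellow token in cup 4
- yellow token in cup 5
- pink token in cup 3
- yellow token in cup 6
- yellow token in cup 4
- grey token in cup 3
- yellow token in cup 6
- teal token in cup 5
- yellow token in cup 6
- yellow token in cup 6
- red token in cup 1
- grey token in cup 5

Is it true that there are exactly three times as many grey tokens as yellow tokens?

False

grey tokens: 5.
yellow tokens: 10.
The claim requires 5 = 3 × 10 = 30, which does not hold.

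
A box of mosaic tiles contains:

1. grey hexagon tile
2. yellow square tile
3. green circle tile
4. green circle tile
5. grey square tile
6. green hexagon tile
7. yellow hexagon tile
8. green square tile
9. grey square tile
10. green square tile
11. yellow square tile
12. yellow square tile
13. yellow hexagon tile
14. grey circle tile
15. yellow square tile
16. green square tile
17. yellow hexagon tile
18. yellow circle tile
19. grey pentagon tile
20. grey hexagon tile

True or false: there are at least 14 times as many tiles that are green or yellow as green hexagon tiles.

|tiles that are green or yellow| = 14.
|green hexagon tiles| = 1.
The claim requires 14 ≥ 14 × 1 = 14, which holds.

True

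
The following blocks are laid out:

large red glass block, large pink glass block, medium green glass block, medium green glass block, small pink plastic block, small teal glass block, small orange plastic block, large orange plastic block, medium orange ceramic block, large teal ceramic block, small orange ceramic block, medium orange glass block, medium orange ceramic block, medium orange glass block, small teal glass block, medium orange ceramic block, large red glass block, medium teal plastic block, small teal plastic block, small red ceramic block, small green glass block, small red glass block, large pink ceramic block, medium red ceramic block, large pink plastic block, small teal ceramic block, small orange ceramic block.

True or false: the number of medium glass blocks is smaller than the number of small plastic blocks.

False

|medium glass blocks| = 4.
|small plastic blocks| = 3.
The claim requires 4 < 3, which does not hold.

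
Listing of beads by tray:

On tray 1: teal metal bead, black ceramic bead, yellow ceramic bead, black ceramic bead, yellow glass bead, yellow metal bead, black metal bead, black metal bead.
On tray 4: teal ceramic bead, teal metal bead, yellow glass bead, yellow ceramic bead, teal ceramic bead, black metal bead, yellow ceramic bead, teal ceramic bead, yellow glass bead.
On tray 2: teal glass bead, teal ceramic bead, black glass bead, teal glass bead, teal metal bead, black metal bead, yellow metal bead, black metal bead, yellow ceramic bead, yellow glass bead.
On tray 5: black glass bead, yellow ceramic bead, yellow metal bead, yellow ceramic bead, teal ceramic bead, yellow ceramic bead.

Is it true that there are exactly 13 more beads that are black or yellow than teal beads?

True

There are 23 beads that are black or yellow.
There are 10 teal beads.
The claim requires 23 − 10 (= 13) to equal 13, which holds.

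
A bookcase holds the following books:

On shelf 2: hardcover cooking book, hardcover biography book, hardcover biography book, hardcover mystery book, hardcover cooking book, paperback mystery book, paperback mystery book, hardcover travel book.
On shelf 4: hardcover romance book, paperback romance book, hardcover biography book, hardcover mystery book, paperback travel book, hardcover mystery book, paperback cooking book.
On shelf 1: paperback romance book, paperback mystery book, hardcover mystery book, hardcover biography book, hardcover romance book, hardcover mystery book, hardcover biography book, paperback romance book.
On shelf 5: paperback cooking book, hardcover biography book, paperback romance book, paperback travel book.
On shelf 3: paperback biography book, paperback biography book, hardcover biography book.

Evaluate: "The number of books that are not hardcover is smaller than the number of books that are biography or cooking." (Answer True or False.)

False

books that are not hardcover: 13.
books that are biography or cooking: 13.
The claim requires 13 < 13, which does not hold.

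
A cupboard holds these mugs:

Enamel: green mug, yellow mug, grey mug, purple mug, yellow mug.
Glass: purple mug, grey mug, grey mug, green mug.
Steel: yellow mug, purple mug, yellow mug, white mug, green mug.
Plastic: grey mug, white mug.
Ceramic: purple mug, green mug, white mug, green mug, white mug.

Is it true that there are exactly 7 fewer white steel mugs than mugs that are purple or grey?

white steel mugs: 1.
mugs that are purple or grey: 8.
The claim requires 8 − 1 (= 7) to equal 7, which holds.

True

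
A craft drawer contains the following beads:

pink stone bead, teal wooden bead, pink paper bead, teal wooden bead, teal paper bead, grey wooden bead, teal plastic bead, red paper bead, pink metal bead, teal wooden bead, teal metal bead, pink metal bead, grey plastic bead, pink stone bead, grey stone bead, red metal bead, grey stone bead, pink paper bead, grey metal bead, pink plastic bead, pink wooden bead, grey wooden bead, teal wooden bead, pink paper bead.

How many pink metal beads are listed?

2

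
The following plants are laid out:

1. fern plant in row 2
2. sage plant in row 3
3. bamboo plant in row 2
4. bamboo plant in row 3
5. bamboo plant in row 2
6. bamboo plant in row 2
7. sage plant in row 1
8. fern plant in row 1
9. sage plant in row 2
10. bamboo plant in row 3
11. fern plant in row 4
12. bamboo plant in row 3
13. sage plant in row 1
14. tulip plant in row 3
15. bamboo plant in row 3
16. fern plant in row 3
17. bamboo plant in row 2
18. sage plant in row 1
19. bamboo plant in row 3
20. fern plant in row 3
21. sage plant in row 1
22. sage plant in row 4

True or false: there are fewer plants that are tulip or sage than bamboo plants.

There are 8 plants that are tulip or sage.
There are 9 bamboo plants.
The claim requires 8 < 9, which holds.

True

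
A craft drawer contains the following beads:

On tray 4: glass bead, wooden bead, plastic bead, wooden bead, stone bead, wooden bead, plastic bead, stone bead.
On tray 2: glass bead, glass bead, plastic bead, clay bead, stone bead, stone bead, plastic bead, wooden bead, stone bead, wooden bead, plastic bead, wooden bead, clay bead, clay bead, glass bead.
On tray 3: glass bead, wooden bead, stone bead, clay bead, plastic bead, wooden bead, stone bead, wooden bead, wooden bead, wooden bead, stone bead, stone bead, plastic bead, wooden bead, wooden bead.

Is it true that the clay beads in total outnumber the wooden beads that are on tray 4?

clay beads: 4.
wooden beads on tray 4: 3.
The claim requires 4 > 3, which holds.

True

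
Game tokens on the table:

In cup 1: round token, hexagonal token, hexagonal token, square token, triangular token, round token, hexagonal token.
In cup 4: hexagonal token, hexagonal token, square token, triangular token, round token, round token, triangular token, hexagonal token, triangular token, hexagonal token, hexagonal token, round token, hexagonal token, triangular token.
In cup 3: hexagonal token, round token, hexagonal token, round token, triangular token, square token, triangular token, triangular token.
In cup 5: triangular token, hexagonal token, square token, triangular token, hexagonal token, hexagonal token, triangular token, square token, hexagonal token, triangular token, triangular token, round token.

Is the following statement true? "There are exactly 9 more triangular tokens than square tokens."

False

There are 13 triangular tokens.
There are 5 square tokens.
The claim requires 13 − 5 (= 8) to equal 9, which does not hold.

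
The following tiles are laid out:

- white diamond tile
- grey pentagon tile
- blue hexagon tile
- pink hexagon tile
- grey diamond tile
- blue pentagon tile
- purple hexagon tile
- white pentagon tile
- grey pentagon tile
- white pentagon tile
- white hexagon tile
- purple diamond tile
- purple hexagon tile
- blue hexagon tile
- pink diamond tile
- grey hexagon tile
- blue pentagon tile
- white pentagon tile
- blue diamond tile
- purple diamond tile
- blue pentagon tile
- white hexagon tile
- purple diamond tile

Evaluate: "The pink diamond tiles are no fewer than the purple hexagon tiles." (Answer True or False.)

There is 1 pink diamond tile.
There are 2 purple hexagon tiles.
The claim requires 1 ≥ 2, which does not hold.

False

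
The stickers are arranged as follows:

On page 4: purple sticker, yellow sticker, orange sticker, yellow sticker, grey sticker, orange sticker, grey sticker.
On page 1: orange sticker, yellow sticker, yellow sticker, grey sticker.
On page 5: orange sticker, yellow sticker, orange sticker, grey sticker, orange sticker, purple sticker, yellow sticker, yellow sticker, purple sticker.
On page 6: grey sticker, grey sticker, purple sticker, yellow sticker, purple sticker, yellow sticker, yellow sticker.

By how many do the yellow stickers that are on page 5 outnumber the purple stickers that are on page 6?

yellow stickers on page 5: 3.
purple stickers on page 6: 2.
3 − 2 = 1.

1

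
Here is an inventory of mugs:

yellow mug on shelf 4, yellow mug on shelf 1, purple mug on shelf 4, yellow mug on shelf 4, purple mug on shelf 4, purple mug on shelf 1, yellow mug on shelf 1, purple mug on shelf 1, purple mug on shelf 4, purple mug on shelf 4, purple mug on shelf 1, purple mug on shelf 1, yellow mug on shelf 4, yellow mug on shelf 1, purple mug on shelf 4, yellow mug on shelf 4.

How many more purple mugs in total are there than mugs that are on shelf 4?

purple mugs: 9.
mugs on shelf 4: 9.
9 − 9 = 0.

0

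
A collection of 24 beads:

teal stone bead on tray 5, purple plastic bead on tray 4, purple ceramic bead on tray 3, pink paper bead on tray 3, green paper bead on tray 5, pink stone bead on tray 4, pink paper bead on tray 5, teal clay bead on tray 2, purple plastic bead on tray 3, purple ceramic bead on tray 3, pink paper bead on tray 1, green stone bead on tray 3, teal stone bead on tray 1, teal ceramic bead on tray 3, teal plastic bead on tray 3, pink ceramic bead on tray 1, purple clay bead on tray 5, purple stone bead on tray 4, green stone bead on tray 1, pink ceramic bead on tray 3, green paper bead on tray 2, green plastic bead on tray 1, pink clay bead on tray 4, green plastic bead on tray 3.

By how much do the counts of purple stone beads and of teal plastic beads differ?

purple stone beads: 1. teal plastic beads: 1.
|1 − 1| = 1 − 1 = 0.

0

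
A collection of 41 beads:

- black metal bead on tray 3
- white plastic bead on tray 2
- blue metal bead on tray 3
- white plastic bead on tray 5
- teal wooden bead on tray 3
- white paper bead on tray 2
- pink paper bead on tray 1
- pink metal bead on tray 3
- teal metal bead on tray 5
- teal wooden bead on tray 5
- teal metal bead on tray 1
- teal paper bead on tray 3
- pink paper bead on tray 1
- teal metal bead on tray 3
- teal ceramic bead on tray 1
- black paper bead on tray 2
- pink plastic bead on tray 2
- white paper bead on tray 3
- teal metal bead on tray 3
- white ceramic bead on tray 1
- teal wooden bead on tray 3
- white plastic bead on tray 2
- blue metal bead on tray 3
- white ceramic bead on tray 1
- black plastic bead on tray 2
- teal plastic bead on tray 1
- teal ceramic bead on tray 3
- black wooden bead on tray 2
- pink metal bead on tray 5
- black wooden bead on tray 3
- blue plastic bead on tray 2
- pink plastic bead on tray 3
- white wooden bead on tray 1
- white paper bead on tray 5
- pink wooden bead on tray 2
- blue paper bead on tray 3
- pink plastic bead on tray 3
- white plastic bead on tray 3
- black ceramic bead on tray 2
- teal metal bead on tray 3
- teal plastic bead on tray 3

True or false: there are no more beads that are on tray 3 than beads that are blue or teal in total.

|beads on tray 3| = 18.
|beads that are blue or teal| = 17.
The claim requires 18 ≤ 17, which does not hold.

False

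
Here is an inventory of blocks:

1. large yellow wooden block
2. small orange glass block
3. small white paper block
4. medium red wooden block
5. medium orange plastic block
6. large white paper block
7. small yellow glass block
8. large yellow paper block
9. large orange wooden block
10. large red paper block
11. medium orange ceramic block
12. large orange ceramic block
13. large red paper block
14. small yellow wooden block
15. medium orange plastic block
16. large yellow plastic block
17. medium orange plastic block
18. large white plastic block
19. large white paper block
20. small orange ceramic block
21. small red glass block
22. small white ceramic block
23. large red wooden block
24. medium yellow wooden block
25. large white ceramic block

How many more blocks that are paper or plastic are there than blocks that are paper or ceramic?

0

blocks that are paper or plastic: 11.
blocks that are paper or ceramic: 11.
11 − 11 = 0.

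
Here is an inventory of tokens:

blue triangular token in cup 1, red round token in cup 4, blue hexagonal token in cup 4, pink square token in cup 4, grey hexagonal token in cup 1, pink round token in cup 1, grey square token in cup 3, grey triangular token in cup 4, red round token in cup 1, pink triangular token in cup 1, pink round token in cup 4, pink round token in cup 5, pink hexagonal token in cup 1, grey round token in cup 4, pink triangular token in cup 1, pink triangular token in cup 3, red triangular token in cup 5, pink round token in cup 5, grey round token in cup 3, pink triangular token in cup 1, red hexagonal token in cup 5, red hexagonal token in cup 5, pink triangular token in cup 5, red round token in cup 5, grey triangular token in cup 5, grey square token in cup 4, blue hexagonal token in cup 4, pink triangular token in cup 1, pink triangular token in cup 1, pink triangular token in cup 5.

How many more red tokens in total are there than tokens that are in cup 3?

3

red tokens: 6.
tokens in cup 3: 3.
6 − 3 = 3.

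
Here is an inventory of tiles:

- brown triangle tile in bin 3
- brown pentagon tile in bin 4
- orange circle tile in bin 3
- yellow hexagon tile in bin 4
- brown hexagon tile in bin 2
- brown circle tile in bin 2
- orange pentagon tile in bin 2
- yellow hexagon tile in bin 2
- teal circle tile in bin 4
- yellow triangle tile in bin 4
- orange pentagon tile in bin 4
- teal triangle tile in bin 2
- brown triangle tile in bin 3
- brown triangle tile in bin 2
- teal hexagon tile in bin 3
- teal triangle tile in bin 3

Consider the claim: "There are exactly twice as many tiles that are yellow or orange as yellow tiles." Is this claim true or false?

tiles that are yellow or orange: 6.
yellow tiles: 3.
The claim requires 6 = 2 × 3 = 6, which holds.

True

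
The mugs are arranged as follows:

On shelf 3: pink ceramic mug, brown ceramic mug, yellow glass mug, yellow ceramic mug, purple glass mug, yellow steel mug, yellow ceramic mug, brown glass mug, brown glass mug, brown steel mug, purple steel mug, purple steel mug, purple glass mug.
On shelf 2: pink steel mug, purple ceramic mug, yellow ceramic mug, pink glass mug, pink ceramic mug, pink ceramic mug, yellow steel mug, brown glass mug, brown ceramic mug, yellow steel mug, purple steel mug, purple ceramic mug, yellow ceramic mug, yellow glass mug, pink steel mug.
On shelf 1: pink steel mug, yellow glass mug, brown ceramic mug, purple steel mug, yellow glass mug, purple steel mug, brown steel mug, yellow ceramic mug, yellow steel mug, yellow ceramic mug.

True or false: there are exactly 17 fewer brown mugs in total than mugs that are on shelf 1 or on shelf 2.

|brown mugs| = 8.
|mugs on shelf 1 or on shelf 2| = 25.
The claim requires 25 − 8 (= 17) to equal 17, which holds.

True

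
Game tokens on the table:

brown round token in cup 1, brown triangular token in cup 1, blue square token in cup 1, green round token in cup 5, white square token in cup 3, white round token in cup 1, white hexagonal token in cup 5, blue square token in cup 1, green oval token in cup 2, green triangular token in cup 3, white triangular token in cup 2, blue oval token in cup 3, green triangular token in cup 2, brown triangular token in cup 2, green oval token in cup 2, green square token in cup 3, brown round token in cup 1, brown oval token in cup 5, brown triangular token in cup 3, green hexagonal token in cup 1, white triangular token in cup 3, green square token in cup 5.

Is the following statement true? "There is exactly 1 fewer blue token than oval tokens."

There are 3 blue tokens.
There are 4 oval tokens.
The claim requires 4 − 3 (= 1) to equal 1, which holds.

True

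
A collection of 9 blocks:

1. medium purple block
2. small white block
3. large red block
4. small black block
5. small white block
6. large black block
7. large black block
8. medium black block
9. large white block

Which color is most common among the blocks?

black

Counts by color: black 4, white 3, purple 1, red 1.
The maximum is 4, held uniquely by black.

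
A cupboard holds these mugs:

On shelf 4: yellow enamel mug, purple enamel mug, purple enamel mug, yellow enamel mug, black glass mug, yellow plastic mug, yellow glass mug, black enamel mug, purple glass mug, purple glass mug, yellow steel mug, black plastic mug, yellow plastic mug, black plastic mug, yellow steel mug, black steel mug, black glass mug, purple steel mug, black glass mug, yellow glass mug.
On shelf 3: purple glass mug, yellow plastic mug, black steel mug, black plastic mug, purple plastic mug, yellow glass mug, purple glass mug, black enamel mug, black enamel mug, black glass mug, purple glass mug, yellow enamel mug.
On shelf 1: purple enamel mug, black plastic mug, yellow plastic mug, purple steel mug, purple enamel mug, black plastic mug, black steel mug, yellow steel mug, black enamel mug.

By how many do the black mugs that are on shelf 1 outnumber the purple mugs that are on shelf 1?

black mugs on shelf 1: 4.
purple mugs on shelf 1: 3.
4 − 3 = 1.

1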